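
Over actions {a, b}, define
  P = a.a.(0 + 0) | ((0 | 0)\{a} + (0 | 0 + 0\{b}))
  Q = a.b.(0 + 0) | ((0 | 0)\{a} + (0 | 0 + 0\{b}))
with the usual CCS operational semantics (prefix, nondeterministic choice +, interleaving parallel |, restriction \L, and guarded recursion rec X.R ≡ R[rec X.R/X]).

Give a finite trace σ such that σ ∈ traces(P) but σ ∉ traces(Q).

P's transition system — 3 states:
  m0 = a.a.(0 + 0) | ((0 | 0)\{a} + (0 | 0 + 0\{b})) has moves —a→ m1
  m1 = a.(0 + 0) | ((0 | 0)\{a} + (0 | 0 + 0\{b})) has moves —a→ m2
  m2 = (0 + 0) | ((0 | 0)\{a} + (0 | 0 + 0\{b})) has moves ·
Q's transition system — 3 states:
  n0 = a.b.(0 + 0) | ((0 | 0)\{a} + (0 | 0 + 0\{b})) has moves —a→ n1
  n1 = b.(0 + 0) | ((0 | 0)\{a} + (0 | 0 + 0\{b})) has moves —b→ n2
  n2 = (0 + 0) | ((0 | 0)\{a} + (0 | 0 + 0\{b})) has moves ·
Run σ = ⟨aa⟩ on P: start {m0}
  step 1 (a): {m1}
  step 2 (a): {m2}
  P completes σ.
Run σ = ⟨aa⟩ on Q: start {n0}
  step 1 (a): {n1}
  step 2 (a): ∅  — Q cannot continue

aa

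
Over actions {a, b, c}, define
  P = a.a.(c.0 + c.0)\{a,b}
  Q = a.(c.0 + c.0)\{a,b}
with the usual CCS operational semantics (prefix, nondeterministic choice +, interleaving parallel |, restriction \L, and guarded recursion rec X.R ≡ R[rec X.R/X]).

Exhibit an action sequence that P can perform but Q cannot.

aa

P's transition system — 4 states:
  m0 = a.a.(c.0 + c.0)\{a,b} has moves —a→ m1
  m1 = a.(c.0 + c.0)\{a,b} has moves —a→ m2
  m2 = (c.0 + c.0)\{a,b} has moves —c→ m3
  m3 = 0\{a,b} has moves deadlocked
Q's transition system — 3 states:
  n0 = a.(c.0 + c.0)\{a,b} has moves —a→ n1
  n1 = (c.0 + c.0)\{a,b} has moves —c→ n2
  n2 = 0\{a,b} has moves deadlocked
Run σ = ⟨aa⟩ on P: start {m0}
  after a @ step 1: {m1}
  after a @ step 2: {m2}
  ✓ P
Run σ = ⟨aa⟩ on Q: start {n0}
  after a @ step 1: {n1}
  after a @ step 2: ∅ (Q stuck)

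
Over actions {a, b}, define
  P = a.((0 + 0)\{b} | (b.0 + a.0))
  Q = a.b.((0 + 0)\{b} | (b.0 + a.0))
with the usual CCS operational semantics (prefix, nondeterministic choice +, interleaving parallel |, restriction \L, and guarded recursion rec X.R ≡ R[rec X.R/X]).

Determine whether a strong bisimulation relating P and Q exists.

P's transition system — 3 states:
  m0 = a.((0 + 0)\{b} | (b.0 + a.0)) has moves -a-> m1
  m1 = (0 + 0)\{b} | (b.0 + a.0) has moves -a-> m2, -b-> m2
  m2 = (0 + 0)\{b} | 0 has moves ∅
Q's transition system — 4 states:
  n0 = a.b.((0 + 0)\{b} | (b.0 + a.0)) has moves -a-> n1
  n1 = b.((0 + 0)\{b} | (b.0 + a.0)) has moves -b-> n2
  n2 = (0 + 0)\{b} | (b.0 + a.0) has moves -a-> n3, -b-> n3
  n3 = (0 + 0)\{b} | 0 has moves ∅
Bisimilarity quotient blocks:
  B0 = {m0}
  B1 = {m1, n2}
  B2 = {m2, n3}
  B3 = {n0}
  B4 = {n1}
m0 ∈ B0, n0 ∈ B3 → different blocks

not bisimilar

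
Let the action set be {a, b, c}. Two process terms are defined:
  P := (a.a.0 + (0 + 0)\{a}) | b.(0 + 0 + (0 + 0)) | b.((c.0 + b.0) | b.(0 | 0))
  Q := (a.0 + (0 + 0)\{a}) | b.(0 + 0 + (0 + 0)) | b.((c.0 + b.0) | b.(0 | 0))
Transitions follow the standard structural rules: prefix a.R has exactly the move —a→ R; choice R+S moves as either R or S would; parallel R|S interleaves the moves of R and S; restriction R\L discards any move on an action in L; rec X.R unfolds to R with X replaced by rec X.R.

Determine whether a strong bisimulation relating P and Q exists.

NO

P's transition system — 30 states:
  s0 = (a.a.0 + (0 + 0)\{a}) | b.(0 + 0 + (0 + 0)) | b.((c.0 + b.0) | b.(0 | 0)) ⊢ =a=> s1, =b=> s2, =b=> s3
  s1 = a.0 | b.(0 + 0 + (0 + 0)) | b.((c.0 + b.0) | b.(0 | 0)) ⊢ =a=> s4, =b=> s5, =b=> s6
  s2 = (a.a.0 + (0 + 0)\{a}) | (0 + 0 + (0 + 0)) | b.((c.0 + b.0) | b.(0 | 0)) ⊢ =a=> s5, =b=> s7
  s3 = (a.a.0 + (0 + 0)\{a}) | b.(0 + 0 + (0 + 0)) | ((c.0 + b.0) | b.(0 | 0)) ⊢ =a=> s6, =b=> s7, =b=> s8, =b=> s9, =c=> s9
  s4 = 0 | b.(0 + 0 + (0 + 0)) | b.((c.0 + b.0) | b.(0 | 0)) ⊢ =b=> s10, =b=> s11
  s5 = a.0 | (0 + 0 + (0 + 0)) | b.((c.0 + b.0) | b.(0 | 0)) ⊢ =a=> s10, =b=> s12
  s6 = a.0 | b.(0 + 0 + (0 + 0)) | ((c.0 + b.0) | b.(0 | 0)) ⊢ =a=> s11, =b=> s12, =b=> s13, =b=> s14, =c=> s14
  s7 = (a.a.0 + (0 + 0)\{a}) | (0 + 0 + (0 + 0)) | ((c.0 + b.0) | b.(0 | 0)) ⊢ =a=> s12, =b=> s15, =b=> s16, =c=> s16
  s8 = (a.a.0 + (0 + 0)\{a}) | b.(0 + 0 + (0 + 0)) | ((c.0 + b.0) | (0 | 0)) ⊢ =a=> s13, =b=> s15, =b=> s17, =c=> s17
  s9 = (a.a.0 + (0 + 0)\{a}) | b.(0 + 0 + (0 + 0)) | (0 | b.(0 | 0)) ⊢ =a=> s14, =b=> s16, =b=> s17
  s10 = 0 | (0 + 0 + (0 + 0)) | b.((c.0 + b.0) | b.(0 | 0)) ⊢ =b=> s18
  s11 = 0 | b.(0 + 0 + (0 + 0)) | ((c.0 + b.0) | b.(0 | 0)) ⊢ =b=> s18, =b=> s19, =b=> s20, =c=> s20
  s12 = a.0 | (0 + 0 + (0 + 0)) | ((c.0 + b.0) | b.(0 | 0)) ⊢ =a=> s18, =b=> s21, =b=> s22, =c=> s22
  s13 = a.0 | b.(0 + 0 + (0 + 0)) | ((c.0 + b.0) | (0 | 0)) ⊢ =a=> s19, =b=> s21, =b=> s23, =c=> s23
  s14 = a.0 | b.(0 + 0 + (0 + 0)) | (0 | b.(0 | 0)) ⊢ =a=> s20, =b=> s22, =b=> s23
  s15 = (a.a.0 + (0 + 0)\{a}) | (0 + 0 + (0 + 0)) | ((c.0 + b.0) | (0 | 0)) ⊢ =a=> s21, =b=> s24, =c=> s24
  s16 = (a.a.0 + (0 + 0)\{a}) | (0 + 0 + (0 + 0)) | (0 | b.(0 | 0)) ⊢ =a=> s22, =b=> s24
  s17 = (a.a.0 + (0 + 0)\{a}) | b.(0 + 0 + (0 + 0)) | (0 | (0 | 0)) ⊢ =a=> s23, =b=> s24
  s18 = 0 | (0 + 0 + (0 + 0)) | ((c.0 + b.0) | b.(0 | 0)) ⊢ =b=> s25, =b=> s26, =c=> s26
  s19 = 0 | b.(0 + 0 + (0 + 0)) | ((c.0 + b.0) | (0 | 0)) ⊢ =b=> s25, =b=> s27, =c=> s27
  s20 = 0 | b.(0 + 0 + (0 + 0)) | (0 | b.(0 | 0)) ⊢ =b=> s26, =b=> s27
  s21 = a.0 | (0 + 0 + (0 + 0)) | ((c.0 + b.0) | (0 | 0)) ⊢ =a=> s25, =b=> s28, =c=> s28
  s22 = a.0 | (0 + 0 + (0 + 0)) | (0 | b.(0 | 0)) ⊢ =a=> s26, =b=> s28
  s23 = a.0 | b.(0 + 0 + (0 + 0)) | (0 | (0 | 0)) ⊢ =a=> s27, =b=> s28
  s24 = (a.a.0 + (0 + 0)\{a}) | (0 + 0 + (0 + 0)) | (0 | (0 | 0)) ⊢ =a=> s28
  s25 = 0 | (0 + 0 + (0 + 0)) | ((c.0 + b.0) | (0 | 0)) ⊢ =b=> s29, =c=> s29
  s26 = 0 | (0 + 0 + (0 + 0)) | (0 | b.(0 | 0)) ⊢ =b=> s29
  s27 = 0 | b.(0 + 0 + (0 + 0)) | (0 | (0 | 0)) ⊢ =b=> s29
  s28 = a.0 | (0 + 0 + (0 + 0)) | (0 | (0 | 0)) ⊢ =a=> s29
  s29 = 0 | (0 + 0 + (0 + 0)) | (0 | (0 | 0)) ⊢ ·
Q's transition system — 20 states:
  t0 = (a.0 + (0 + 0)\{a}) | b.(0 + 0 + (0 + 0)) | b.((c.0 + b.0) | b.(0 | 0)) ⊢ =a=> t1, =b=> t2, =b=> t3
  t1 = 0 | b.(0 + 0 + (0 + 0)) | b.((c.0 + b.0) | b.(0 | 0)) ⊢ =b=> t4, =b=> t5
  t2 = (a.0 + (0 + 0)\{a}) | (0 + 0 + (0 + 0)) | b.((c.0 + b.0) | b.(0 | 0)) ⊢ =a=> t4, =b=> t6
  t3 = (a.0 + (0 + 0)\{a}) | b.(0 + 0 + (0 + 0)) | ((c.0 + b.0) | b.(0 | 0)) ⊢ =a=> t5, =b=> t6, =b=> t7, =b=> t8, =c=> t8
  t4 = 0 | (0 + 0 + (0 + 0)) | b.((c.0 + b.0) | b.(0 | 0)) ⊢ =b=> t9
  t5 = 0 | b.(0 + 0 + (0 + 0)) | ((c.0 + b.0) | b.(0 | 0)) ⊢ =b=> t10, =b=> t11, =b=> t9, =c=> t11
  t6 = (a.0 + (0 + 0)\{a}) | (0 + 0 + (0 + 0)) | ((c.0 + b.0) | b.(0 | 0)) ⊢ =a=> t9, =b=> t12, =b=> t13, =c=> t13
  t7 = (a.0 + (0 + 0)\{a}) | b.(0 + 0 + (0 + 0)) | ((c.0 + b.0) | (0 | 0)) ⊢ =a=> t10, =b=> t12, =b=> t14, =c=> t14
  t8 = (a.0 + (0 + 0)\{a}) | b.(0 + 0 + (0 + 0)) | (0 | b.(0 | 0)) ⊢ =a=> t11, =b=> t13, =b=> t14
  t9 = 0 | (0 + 0 + (0 + 0)) | ((c.0 + b.0) | b.(0 | 0)) ⊢ =b=> t15, =b=> t16, =c=> t16
  t10 = 0 | b.(0 + 0 + (0 + 0)) | ((c.0 + b.0) | (0 | 0)) ⊢ =b=> t15, =b=> t17, =c=> t17
  t11 = 0 | b.(0 + 0 + (0 + 0)) | (0 | b.(0 | 0)) ⊢ =b=> t16, =b=> t17
  t12 = (a.0 + (0 + 0)\{a}) | (0 + 0 + (0 + 0)) | ((c.0 + b.0) | (0 | 0)) ⊢ =a=> t15, =b=> t18, =c=> t18
  t13 = (a.0 + (0 + 0)\{a}) | (0 + 0 + (0 + 0)) | (0 | b.(0 | 0)) ⊢ =a=> t16, =b=> t18
  t14 = (a.0 + (0 + 0)\{a}) | b.(0 + 0 + (0 + 0)) | (0 | (0 | 0)) ⊢ =a=> t17, =b=> t18
  t15 = 0 | (0 + 0 + (0 + 0)) | ((c.0 + b.0) | (0 | 0)) ⊢ =b=> t19, =c=> t19
  t16 = 0 | (0 + 0 + (0 + 0)) | (0 | b.(0 | 0)) ⊢ =b=> t19
  t17 = 0 | b.(0 + 0 + (0 + 0)) | (0 | (0 | 0)) ⊢ =b=> t19
  t18 = (a.0 + (0 + 0)\{a}) | (0 + 0 + (0 + 0)) | (0 | (0 | 0)) ⊢ =a=> t19
  t19 = 0 | (0 + 0 + (0 + 0)) | (0 | (0 | 0)) ⊢ ·
Bisimilarity quotient blocks:
  B0 = {s0}
  B1 = {s2}
  B2 = {s5, t2}
  B3 = {s12, s13, t6, t7}
  B4 = {s22, s23, t13, t14}
  B5 = {s26, s27, t16, t17}
  B6 = {s29, t19}
  B7 = {s28, t18}
  B8 = {s21, t12}
  B9 = {s25, t15}
  B10 = {s18, s19, t10, t9}
  B11 = {s10, t4}
  B12 = {s7, s8}
  B13 = {s16, s17}
  B14 = {s24}
  B15 = {s15}
  B16 = {s3}
  B17 = {s9}
  B18 = {s14, t8}
  B19 = {s20, t11}
  B20 = {s6, t3}
  B21 = {s11, t5}
  B22 = {s1, t0}
  B23 = {s4, t1}
s0 ∈ B0, t0 ∈ B22 → different blocks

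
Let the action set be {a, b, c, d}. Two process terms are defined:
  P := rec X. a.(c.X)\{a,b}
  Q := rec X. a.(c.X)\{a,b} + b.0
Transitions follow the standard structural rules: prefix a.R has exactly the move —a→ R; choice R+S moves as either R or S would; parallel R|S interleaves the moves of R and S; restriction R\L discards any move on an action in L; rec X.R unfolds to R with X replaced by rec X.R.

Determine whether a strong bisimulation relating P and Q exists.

LTS(P): 3 reachable states
  s0 = rec X. a.(c.X)\{a,b} | -a-> s1
  s1 = (c.(rec X. a.(c.X)\{a,b}))\{a,b} | -c-> s2
  s2 = (rec X. a.(c.X)\{a,b})\{a,b} | stopped
LTS(Q): 4 reachable states
  t0 = rec X. a.(c.X)\{a,b} + b.0 | -a-> t1, -b-> t2
  t1 = (c.(rec X. a.(c.X)\{a,b} + b.0))\{a,b} | -c-> t3
  t2 = 0 | stopped
  t3 = (rec X. a.(c.X)\{a,b} + b.0)\{a,b} | stopped
Coarsest stable partition (strong bisimilarity classes):
  B0 = {s0}
  B1 = {s1, t1}
  B2 = {s2, t2, t3}
  B3 = {t0}
s0 ∈ B0, t0 ∈ B3 → different blocks

P ≁ Q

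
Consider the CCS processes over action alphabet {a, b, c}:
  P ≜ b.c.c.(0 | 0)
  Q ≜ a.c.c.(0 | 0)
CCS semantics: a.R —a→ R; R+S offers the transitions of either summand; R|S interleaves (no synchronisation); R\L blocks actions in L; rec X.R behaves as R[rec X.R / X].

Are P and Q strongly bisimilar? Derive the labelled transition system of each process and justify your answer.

P ≁ Q

LTS(P): 4 reachable states
  s0 = b.c.c.(0 | 0) | ··b··> s1
  s1 = c.c.(0 | 0) | ··c··> s2
  s2 = c.(0 | 0) | ··c··> s3
  s3 = 0 | 0 | ∅
LTS(Q): 4 reachable states
  t0 = a.c.c.(0 | 0) | ··a··> t1
  t1 = c.c.(0 | 0) | ··c··> t2
  t2 = c.(0 | 0) | ··c··> t3
  t3 = 0 | 0 | ∅
Coarsest stable partition (strong bisimilarity classes):
  B0 = {s0}
  B1 = {s1, t1}
  B2 = {s2, t2}
  B3 = {s3, t3}
  B4 = {t0}
s0 ∈ B0, t0 ∈ B4 → different blocks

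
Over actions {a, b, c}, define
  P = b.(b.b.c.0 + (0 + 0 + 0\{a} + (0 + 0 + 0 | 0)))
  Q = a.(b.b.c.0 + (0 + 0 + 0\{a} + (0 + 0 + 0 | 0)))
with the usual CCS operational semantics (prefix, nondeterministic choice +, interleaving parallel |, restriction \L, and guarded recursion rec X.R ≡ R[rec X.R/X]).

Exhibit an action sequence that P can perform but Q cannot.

LTS(P): 5 reachable states
  s0 = b.(b.b.c.0 + (0 + 0 + 0\{a} + (0 + 0 + 0 | 0))) → --b--▸ s1
  s1 = b.b.c.0 + (0 + 0 + 0\{a} + (0 + 0 + 0 | 0)) → --b--▸ s2
  s2 = b.c.0 → --b--▸ s3
  s3 = c.0 → --c--▸ s4
  s4 = 0 → (no moves)
LTS(Q): 5 reachable states
  t0 = a.(b.b.c.0 + (0 + 0 + 0\{a} + (0 + 0 + 0 | 0))) → --a--▸ t1
  t1 = b.b.c.0 + (0 + 0 + 0\{a} + (0 + 0 + 0 | 0)) → --b--▸ t2
  t2 = b.c.0 → --b--▸ t3
  t3 = c.0 → --c--▸ t4
  t4 = 0 → (no moves)
Trace ⟨b⟩ through P, begin at {s0}:
  step 1 (b): {s1}
  ✓ P
Trace ⟨b⟩ through Q, begin at {t0}:
  step 1 (b): ∅  — Q cannot continue

b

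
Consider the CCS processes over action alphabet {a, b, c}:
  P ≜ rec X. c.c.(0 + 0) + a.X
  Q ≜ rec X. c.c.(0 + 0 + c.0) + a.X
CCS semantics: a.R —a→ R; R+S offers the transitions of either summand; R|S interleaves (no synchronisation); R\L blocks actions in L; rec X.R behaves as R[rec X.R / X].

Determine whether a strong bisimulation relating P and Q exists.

LTS(P): 3 reachable states
  m0 = rec X. c.c.(0 + 0) + a.X has moves -a-> m0, -c-> m1
  m1 = c.(0 + 0) has moves -c-> m2
  m2 = 0 + 0 has moves (no moves)
LTS(Q): 4 reachable states
  n0 = rec X. c.c.(0 + 0 + c.0) + a.X has moves -a-> n0, -c-> n1
  n1 = c.(0 + 0 + c.0) has moves -c-> n2
  n2 = 0 + 0 + c.0 has moves -c-> n3
  n3 = 0 has moves (no moves)
Partition-refinement fixed point:
  B0 = {m0}
  B1 = {m1, n2}
  B2 = {m2, n3}
  B3 = {n0}
  B4 = {n1}
m0 ∈ B0, n0 ∈ B3 → different blocks

NO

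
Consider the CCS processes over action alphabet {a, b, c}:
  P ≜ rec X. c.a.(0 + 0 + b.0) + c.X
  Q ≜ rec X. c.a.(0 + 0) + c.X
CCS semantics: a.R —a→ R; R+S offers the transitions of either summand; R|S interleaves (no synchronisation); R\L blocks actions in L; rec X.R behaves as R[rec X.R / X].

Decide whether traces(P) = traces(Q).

P's transition system — 4 states:
  p0 = rec X. c.a.(0 + 0 + b.0) + c.X → —c→ p0, —c→ p1
  p1 = a.(0 + 0 + b.0) → —a→ p2
  p2 = 0 + 0 + b.0 → —b→ p3
  p3 = 0 → stopped
Q's transition system — 3 states:
  q0 = rec X. c.a.(0 + 0) + c.X → —c→ q0, —c→ q1
  q1 = a.(0 + 0) → —a→ q2
  q2 = 0 + 0 → stopped
Trace ⟨cab⟩ through P, begin at {p0}:
  after c @ step 1: {p0, p1}
  after a @ step 2: {p2}
  after b @ step 3: {p3}
  P completes σ.
Trace ⟨cab⟩ through Q, begin at {q0}:
  after c @ step 1: {q0, q1}
  after a @ step 2: {q2}
  after b @ step 3: ∅  — Q cannot continue

NO — witness ⟨cab⟩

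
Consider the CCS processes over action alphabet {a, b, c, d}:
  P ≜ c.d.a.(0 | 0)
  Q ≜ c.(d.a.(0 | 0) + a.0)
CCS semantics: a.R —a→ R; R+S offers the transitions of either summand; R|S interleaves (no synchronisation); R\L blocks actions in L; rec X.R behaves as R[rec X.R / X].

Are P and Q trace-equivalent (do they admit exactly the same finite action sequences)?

trace-distinct — witness ⟨ca⟩

LTS(P): 4 reachable states
  p0 = c.d.a.(0 | 0) → -c-> p1
  p1 = d.a.(0 | 0) → -d-> p2
  p2 = a.(0 | 0) → -a-> p3
  p3 = 0 | 0 → ·
LTS(Q): 5 reachable states
  q0 = c.(d.a.(0 | 0) + a.0) → -c-> q1
  q1 = d.a.(0 | 0) + a.0 → -a-> q2, -d-> q3
  q2 = 0 → ·
  q3 = a.(0 | 0) → -a-> q4
  q4 = 0 | 0 → ·
Trace ⟨ca⟩ through Q, begin at {q0}:
  [1] c ⇒ {q1}
  [2] a ⇒ {q2}
  Q completes σ.
Trace ⟨ca⟩ through P, begin at {p0}:
  [1] c ⇒ {p1}
  [2] a ⇒ no successor for P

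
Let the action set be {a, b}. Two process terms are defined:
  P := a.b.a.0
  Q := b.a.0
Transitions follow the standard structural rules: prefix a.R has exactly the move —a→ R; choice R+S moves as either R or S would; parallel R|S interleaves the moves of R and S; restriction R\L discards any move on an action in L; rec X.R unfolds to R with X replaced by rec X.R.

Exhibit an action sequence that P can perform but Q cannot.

a

P's transition system — 4 states:
  u0 = a.b.a.0 ⊢ -a-> u1
  u1 = b.a.0 ⊢ -b-> u2
  u2 = a.0 ⊢ -a-> u3
  u3 = 0 ⊢ ∅
Q's transition system — 3 states:
  v0 = b.a.0 ⊢ -b-> v1
  v1 = a.0 ⊢ -a-> v2
  v2 = 0 ⊢ ∅
Trace ⟨a⟩ through P, begin at {u0}:
  step 1 (a): {u1}
  — P admits the full trace.
Trace ⟨a⟩ through Q, begin at {v0}:
  step 1 (a): no successor for Q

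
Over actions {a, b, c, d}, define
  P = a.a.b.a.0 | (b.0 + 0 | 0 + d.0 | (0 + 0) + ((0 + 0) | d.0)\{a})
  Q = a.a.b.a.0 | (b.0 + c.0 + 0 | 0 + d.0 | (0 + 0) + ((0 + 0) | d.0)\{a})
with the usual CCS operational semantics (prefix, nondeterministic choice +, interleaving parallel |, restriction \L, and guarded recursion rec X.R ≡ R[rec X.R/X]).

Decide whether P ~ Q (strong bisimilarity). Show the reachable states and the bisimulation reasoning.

LTS(P): 20 reachable states
  u0 = a.a.b.a.0 | (b.0 + 0 | 0 + d.0 | (0 + 0) + ((0 + 0) | d.0)\{a}) :: ··a··> u1, ··b··> u2, ··d··> u3, ··d··> u4
  u1 = a.b.a.0 | (b.0 + 0 | 0 + d.0 | (0 + 0) + ((0 + 0) | d.0)\{a}) :: ··a··> u5, ··b··> u6, ··d··> u7, ··d··> u8
  u2 = a.a.b.a.0 | 0 :: ··a··> u6
  u3 = a.a.b.a.0 | ((0 + 0) | 0)\{a} :: ··a··> u7
  u4 = a.a.b.a.0 | (0 | (0 + 0)) :: ··a··> u8
  u5 = b.a.0 | (b.0 + 0 | 0 + d.0 | (0 + 0) + ((0 + 0) | d.0)\{a}) :: ··b··> u10, ··b··> u9, ··d··> u11, ··d··> u12
  u6 = a.b.a.0 | 0 :: ··a··> u10
  u7 = a.b.a.0 | ((0 + 0) | 0)\{a} :: ··a··> u11
  u8 = a.b.a.0 | (0 | (0 + 0)) :: ··a··> u12
  u9 = a.0 | (b.0 + 0 | 0 + d.0 | (0 + 0) + ((0 + 0) | d.0)\{a}) :: ··a··> u13, ··b··> u14, ··d··> u15, ··d··> u16
  u10 = b.a.0 | 0 :: ··b··> u14
  u11 = b.a.0 | ((0 + 0) | 0)\{a} :: ··b··> u15
  u12 = b.a.0 | (0 | (0 + 0)) :: ··b··> u16
  u13 = 0 | (b.0 + 0 | 0 + d.0 | (0 + 0) + ((0 + 0) | d.0)\{a}) :: ··b··> u17, ··d··> u18, ··d··> u19
  u14 = a.0 | 0 :: ··a··> u17
  u15 = a.0 | ((0 + 0) | 0)\{a} :: ··a··> u18
  u16 = a.0 | (0 | (0 + 0)) :: ··a··> u19
  u17 = 0 | 0 :: deadlocked
  u18 = 0 | ((0 + 0) | 0)\{a} :: deadlocked
  u19 = 0 | (0 | (0 + 0)) :: deadlocked
LTS(Q): 20 reachable states
  v0 = a.a.b.a.0 | (b.0 + c.0 + 0 | 0 + d.0 | (0 + 0) + ((0 + 0) | d.0)\{a}) :: ··a··> v1, ··b··> v2, ··c··> v2, ··d··> v3, ··d··> v4
  v1 = a.b.a.0 | (b.0 + c.0 + 0 | 0 + d.0 | (0 + 0) + ((0 + 0) | d.0)\{a}) :: ··a··> v5, ··b··> v6, ··c··> v6, ··d··> v7, ··d··> v8
  v2 = a.a.b.a.0 | 0 :: ··a··> v6
  v3 = a.a.b.a.0 | ((0 + 0) | 0)\{a} :: ··a··> v7
  v4 = a.a.b.a.0 | (0 | (0 + 0)) :: ··a··> v8
  v5 = b.a.0 | (b.0 + c.0 + 0 | 0 + d.0 | (0 + 0) + ((0 + 0) | d.0)\{a}) :: ··b··> v10, ··b··> v9, ··c··> v10, ··d··> v11, ··d··> v12
  v6 = a.b.a.0 | 0 :: ··a··> v10
  v7 = a.b.a.0 | ((0 + 0) | 0)\{a} :: ··a··> v11
  v8 = a.b.a.0 | (0 | (0 + 0)) :: ··a··> v12
  v9 = a.0 | (b.0 + c.0 + 0 | 0 + d.0 | (0 + 0) + ((0 + 0) | d.0)\{a}) :: ··a··> v13, ··b··> v14, ··c··> v14, ··d··> v15, ··d··> v16
  v10 = b.a.0 | 0 :: ··b··> v14
  v11 = b.a.0 | ((0 + 0) | 0)\{a} :: ··b··> v15
  v12 = b.a.0 | (0 | (0 + 0)) :: ··b··> v16
  v13 = 0 | (b.0 + c.0 + 0 | 0 + d.0 | (0 + 0) + ((0 + 0) | d.0)\{a}) :: ··b··> v17, ··c··> v17, ··d··> v18, ··d··> v19
  v14 = a.0 | 0 :: ··a··> v17
  v15 = a.0 | ((0 + 0) | 0)\{a} :: ··a··> v18
  v16 = a.0 | (0 | (0 + 0)) :: ··a··> v19
  v17 = 0 | 0 :: deadlocked
  v18 = 0 | ((0 + 0) | 0)\{a} :: deadlocked
  v19 = 0 | (0 | (0 + 0)) :: deadlocked
Partition-refinement fixed point:
  B0 = {u0}
  B1 = {u2, u3, u4, v2, v3, v4}
  B2 = {u6, u7, u8, v6, v7, v8}
  B3 = {u10, u11, u12, v10, v11, v12}
  B4 = {u14, u15, u16, v14, v15, v16}
  B5 = {u17, u18, u19, v17, v18, v19}
  B6 = {u1}
  B7 = {u5}
  B8 = {u9}
  B9 = {u13}
  B10 = {v0}
  B11 = {v1}
  B12 = {v5}
  B13 = {v9}
  B14 = {v13}
u0 ∈ B0, v0 ∈ B10 → different blocks

P ≁ Q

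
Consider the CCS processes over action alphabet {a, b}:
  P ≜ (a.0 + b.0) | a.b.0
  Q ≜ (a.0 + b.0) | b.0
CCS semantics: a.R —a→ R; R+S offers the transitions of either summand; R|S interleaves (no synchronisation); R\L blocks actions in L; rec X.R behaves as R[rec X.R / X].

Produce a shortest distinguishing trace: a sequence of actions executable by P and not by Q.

aa

P's transition system — 6 states:
  s0 = (a.0 + b.0) | a.b.0 has moves -a-> s1, -a-> s2, -b-> s2
  s1 = (a.0 + b.0) | b.0 has moves -a-> s3, -b-> s3, -b-> s4
  s2 = 0 | a.b.0 has moves -a-> s3
  s3 = 0 | b.0 has moves -b-> s5
  s4 = (a.0 + b.0) | 0 has moves -a-> s5, -b-> s5
  s5 = 0 | 0 has moves deadlocked
Q's transition system — 4 states:
  t0 = (a.0 + b.0) | b.0 has moves -a-> t1, -b-> t1, -b-> t2
  t1 = 0 | b.0 has moves -b-> t3
  t2 = (a.0 + b.0) | 0 has moves -a-> t3, -b-> t3
  t3 = 0 | 0 has moves deadlocked
Run σ = ⟨aa⟩ on P: start {s0}
  step 1 (a): {s1, s2}
  step 2 (a): {s3}
  P completes σ.
Run σ = ⟨aa⟩ on Q: start {t0}
  step 1 (a): {t1}
  step 2 (a): ∅  — Q cannot continue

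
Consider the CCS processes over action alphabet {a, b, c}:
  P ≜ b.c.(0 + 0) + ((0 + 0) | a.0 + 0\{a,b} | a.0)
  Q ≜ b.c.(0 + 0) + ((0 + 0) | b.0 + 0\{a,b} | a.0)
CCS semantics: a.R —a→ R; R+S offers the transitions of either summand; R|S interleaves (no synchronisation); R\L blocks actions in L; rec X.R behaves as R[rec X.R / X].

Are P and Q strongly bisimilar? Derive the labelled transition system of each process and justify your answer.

not bisimilar

LTS(P): 5 reachable states
  p0 = b.c.(0 + 0) + ((0 + 0) | a.0 + 0\{a,b} | a.0) :: —a→ p1, —a→ p2, —b→ p3
  p1 = (0 + 0) | 0 :: deadlocked
  p2 = 0\{a,b} | 0 :: deadlocked
  p3 = c.(0 + 0) :: —c→ p4
  p4 = 0 + 0 :: deadlocked
LTS(Q): 5 reachable states
  q0 = b.c.(0 + 0) + ((0 + 0) | b.0 + 0\{a,b} | a.0) :: —a→ q1, —b→ q2, —b→ q3
  q1 = 0\{a,b} | 0 :: deadlocked
  q2 = (0 + 0) | 0 :: deadlocked
  q3 = c.(0 + 0) :: —c→ q4
  q4 = 0 + 0 :: deadlocked
Bisimilarity quotient blocks:
  B0 = {p0}
  B1 = {p1, p2, p4, q1, q2, q4}
  B2 = {p3, q3}
  B3 = {q0}
p0 ∈ B0, q0 ∈ B3 → different blocks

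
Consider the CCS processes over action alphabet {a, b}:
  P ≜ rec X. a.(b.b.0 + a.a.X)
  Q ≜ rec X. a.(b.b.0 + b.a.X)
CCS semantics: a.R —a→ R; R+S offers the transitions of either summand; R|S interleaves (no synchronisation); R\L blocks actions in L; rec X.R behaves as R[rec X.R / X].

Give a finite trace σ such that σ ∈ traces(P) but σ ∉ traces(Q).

P's transition system — 5 states:
  p0 = rec X. a.(b.b.0 + a.a.X) :: --a--▸ p1
  p1 = b.b.0 + a.a.(rec X. a.(b.b.0 + a.a.X)) :: --a--▸ p2, --b--▸ p3
  p2 = a.(rec X. a.(b.b.0 + a.a.X)) :: --a--▸ p0
  p3 = b.0 :: --b--▸ p4
  p4 = 0 :: (no moves)
Q's transition system — 5 states:
  q0 = rec X. a.(b.b.0 + b.a.X) :: --a--▸ q1
  q1 = b.b.0 + b.a.(rec X. a.(b.b.0 + b.a.X)) :: --b--▸ q2, --b--▸ q3
  q2 = a.(rec X. a.(b.b.0 + b.a.X)) :: --a--▸ q0
  q3 = b.0 :: --b--▸ q4
  q4 = 0 :: (no moves)
Run σ = ⟨aa⟩ on P: start {p0}
  [1] a ⇒ {p1}
  [2] a ⇒ {p2}
  ✓ P
Run σ = ⟨aa⟩ on Q: start {q0}
  [1] a ⇒ {q1}
  [2] a ⇒ ∅  — Q cannot continue

aa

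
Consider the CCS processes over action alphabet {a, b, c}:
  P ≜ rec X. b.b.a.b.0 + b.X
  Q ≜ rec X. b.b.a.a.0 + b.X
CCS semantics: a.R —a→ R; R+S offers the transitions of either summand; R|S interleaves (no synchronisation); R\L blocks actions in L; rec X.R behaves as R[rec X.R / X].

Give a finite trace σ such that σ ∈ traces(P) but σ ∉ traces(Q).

bbab

P's transition system — 5 states:
  u0 = rec X. b.b.a.b.0 + b.X → =b=> u0, =b=> u1
  u1 = b.a.b.0 → =b=> u2
  u2 = a.b.0 → =a=> u3
  u3 = b.0 → =b=> u4
  u4 = 0 → deadlocked
Q's transition system — 5 states:
  v0 = rec X. b.b.a.a.0 + b.X → =b=> v0, =b=> v1
  v1 = b.a.a.0 → =b=> v2
  v2 = a.a.0 → =a=> v3
  v3 = a.0 → =a=> v4
  v4 = 0 → deadlocked
Run σ = ⟨bbab⟩ on P: start {u0}
  step 1 (b): {u0, u1}
  step 2 (b): {u0, u1, u2}
  step 3 (a): {u3}
  step 4 (b): {u4}
  P completes σ.
Run σ = ⟨bbab⟩ on Q: start {v0}
  step 1 (b): {v0, v1}
  step 2 (b): {v0, v1, v2}
  step 3 (a): {v3}
  step 4 (b): ∅  — Q cannot continue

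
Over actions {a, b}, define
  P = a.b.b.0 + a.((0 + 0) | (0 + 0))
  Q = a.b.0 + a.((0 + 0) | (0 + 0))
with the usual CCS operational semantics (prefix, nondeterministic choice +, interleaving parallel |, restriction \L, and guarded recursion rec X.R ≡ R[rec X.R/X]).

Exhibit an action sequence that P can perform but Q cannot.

LTS(P): 5 reachable states
  s0 = a.b.b.0 + a.((0 + 0) | (0 + 0)) ⊢ ··a··> s1, ··a··> s2
  s1 = (0 + 0) | (0 + 0) ⊢ deadlocked
  s2 = b.b.0 ⊢ ··b··> s3
  s3 = b.0 ⊢ ··b··> s4
  s4 = 0 ⊢ deadlocked
LTS(Q): 4 reachable states
  t0 = a.b.0 + a.((0 + 0) | (0 + 0)) ⊢ ··a··> t1, ··a··> t2
  t1 = (0 + 0) | (0 + 0) ⊢ deadlocked
  t2 = b.0 ⊢ ··b··> t3
  t3 = 0 ⊢ deadlocked
Run σ = ⟨abb⟩ on P: start {s0}
  step 1 (a): {s1, s2}
  step 2 (b): {s3}
  step 3 (b): {s4}
  — P admits the full trace.
Run σ = ⟨abb⟩ on Q: start {t0}
  step 1 (a): {t1, t2}
  step 2 (b): {t3}
  step 3 (b): ∅ (Q stuck)

abb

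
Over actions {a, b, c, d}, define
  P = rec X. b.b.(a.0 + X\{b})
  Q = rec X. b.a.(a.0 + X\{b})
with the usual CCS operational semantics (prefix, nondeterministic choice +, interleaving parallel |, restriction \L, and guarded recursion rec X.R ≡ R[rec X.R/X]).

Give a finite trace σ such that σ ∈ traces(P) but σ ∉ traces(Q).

bb

Reachable graph of P (4 states):
  m0 = rec X. b.b.(a.0 + X\{b}) → ··b··> m1
  m1 = b.(a.0 + (rec X. b.b.(a.0 + X\{b}))\{b}) → ··b··> m2
  m2 = a.0 + (rec X. b.b.(a.0 + X\{b}))\{b} → ··a··> m3
  m3 = 0 → ·
Reachable graph of Q (4 states):
  n0 = rec X. b.a.(a.0 + X\{b}) → ··b··> n1
  n1 = a.(a.0 + (rec X. b.a.(a.0 + X\{b}))\{b}) → ··a··> n2
  n2 = a.0 + (rec X. b.a.(a.0 + X\{b}))\{b} → ··a··> n3
  n3 = 0 → ·
Executing bb from P (initial set {m0}):
  [1] b ⇒ {m1}
  [2] b ⇒ {m2}
  P completes σ.
Executing bb from Q (initial set {n0}):
  [1] b ⇒ {n1}
  [2] b ⇒ no successor for Q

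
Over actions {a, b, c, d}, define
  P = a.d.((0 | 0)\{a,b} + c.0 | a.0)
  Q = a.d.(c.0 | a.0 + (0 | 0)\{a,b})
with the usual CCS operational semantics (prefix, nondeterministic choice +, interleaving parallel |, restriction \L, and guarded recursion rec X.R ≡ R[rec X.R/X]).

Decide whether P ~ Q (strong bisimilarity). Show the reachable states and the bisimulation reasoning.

LTS(P): 6 reachable states
  p0 = a.d.((0 | 0)\{a,b} + c.0 | a.0) :: —a→ p1
  p1 = d.((0 | 0)\{a,b} + c.0 | a.0) :: —d→ p2
  p2 = (0 | 0)\{a,b} + c.0 | a.0 :: —a→ p3, —c→ p4
  p3 = c.0 | 0 :: —c→ p5
  p4 = 0 | a.0 :: —a→ p5
  p5 = 0 | 0 :: stopped
LTS(Q): 6 reachable states
  q0 = a.d.(c.0 | a.0 + (0 | 0)\{a,b}) :: —a→ q1
  q1 = d.(c.0 | a.0 + (0 | 0)\{a,b}) :: —d→ q2
  q2 = c.0 | a.0 + (0 | 0)\{a,b} :: —a→ q3, —c→ q4
  q3 = c.0 | 0 :: —c→ q5
  q4 = 0 | a.0 :: —a→ q5
  q5 = 0 | 0 :: stopped
Bisimilarity quotient blocks:
  B0 = {p0, q0}
  B1 = {p1, q1}
  B2 = {p2, q2}
  B3 = {p3, q3}
  B4 = {p5, q5}
  B5 = {p4, q4}
p0 ∈ B0, q0 ∈ B0 → same block

YES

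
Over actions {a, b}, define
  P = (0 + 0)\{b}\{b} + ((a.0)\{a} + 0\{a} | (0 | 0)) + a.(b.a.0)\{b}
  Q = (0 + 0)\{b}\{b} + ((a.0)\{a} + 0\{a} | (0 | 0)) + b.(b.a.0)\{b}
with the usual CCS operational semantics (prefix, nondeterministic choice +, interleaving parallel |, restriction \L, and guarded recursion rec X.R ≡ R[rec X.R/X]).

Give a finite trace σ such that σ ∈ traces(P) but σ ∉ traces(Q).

a

Reachable graph of P (2 states):
  s0 = (0 + 0)\{b}\{b} + ((a.0)\{a} + 0\{a} | (0 | 0)) + a.(b.a.0)\{b} :: -a-> s1
  s1 = (b.a.0)\{b} :: ·
Reachable graph of Q (2 states):
  t0 = (0 + 0)\{b}\{b} + ((a.0)\{a} + 0\{a} | (0 | 0)) + b.(b.a.0)\{b} :: -b-> t1
  t1 = (b.a.0)\{b} :: ·
Trace ⟨a⟩ through P, begin at {s0}:
  [1] a ⇒ {s1}
  — P admits the full trace.
Trace ⟨a⟩ through Q, begin at {t0}:
  [1] a ⇒ ∅  — Q cannot continue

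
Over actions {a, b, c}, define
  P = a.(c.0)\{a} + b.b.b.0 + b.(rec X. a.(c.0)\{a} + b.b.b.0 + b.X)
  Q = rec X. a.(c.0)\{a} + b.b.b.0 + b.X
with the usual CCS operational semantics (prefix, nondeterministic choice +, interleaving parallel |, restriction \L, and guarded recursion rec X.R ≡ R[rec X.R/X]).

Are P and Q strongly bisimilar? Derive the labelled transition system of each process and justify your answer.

Reachable graph of P (7 states):
  u0 = a.(c.0)\{a} + b.b.b.0 + b.(rec X. a.(c.0)\{a} + b.b.b.0 + b.X) | --a--▸ u1, --b--▸ u2, --b--▸ u3
  u1 = (c.0)\{a} | --c--▸ u4
  u2 = b.b.0 | --b--▸ u5
  u3 = rec X. a.(c.0)\{a} + b.b.b.0 + b.X | --a--▸ u1, --b--▸ u2, --b--▸ u3
  u4 = 0\{a} | deadlocked
  u5 = b.0 | --b--▸ u6
  u6 = 0 | deadlocked
Reachable graph of Q (6 states):
  v0 = rec X. a.(c.0)\{a} + b.b.b.0 + b.X | --a--▸ v1, --b--▸ v0, --b--▸ v2
  v1 = (c.0)\{a} | --c--▸ v3
  v2 = b.b.0 | --b--▸ v4
  v3 = 0\{a} | deadlocked
  v4 = b.0 | --b--▸ v5
  v5 = 0 | deadlocked
Coarsest stable partition (strong bisimilarity classes):
  B0 = {u0, u3, v0}
  B1 = {u2, v2}
  B2 = {u5, v4}
  B3 = {u4, u6, v3, v5}
  B4 = {u1, v1}
u0 ∈ B0, v0 ∈ B0 → same block

bisimilar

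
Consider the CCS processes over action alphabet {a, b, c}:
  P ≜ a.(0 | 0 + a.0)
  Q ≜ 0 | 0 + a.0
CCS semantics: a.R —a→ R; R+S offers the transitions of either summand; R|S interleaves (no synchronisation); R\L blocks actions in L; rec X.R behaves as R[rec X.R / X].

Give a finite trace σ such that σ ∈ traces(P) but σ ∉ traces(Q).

aa

LTS(P): 3 reachable states
  u0 = a.(0 | 0 + a.0) has moves ··a··> u1
  u1 = 0 | 0 + a.0 has moves ··a··> u2
  u2 = 0 has moves ·
LTS(Q): 2 reachable states
  v0 = 0 | 0 + a.0 has moves ··a··> v1
  v1 = 0 has moves ·
Run σ = ⟨aa⟩ on P: start {u0}
  after a @ step 1: {u1}
  after a @ step 2: {u2}
  — P admits the full trace.
Run σ = ⟨aa⟩ on Q: start {v0}
  after a @ step 1: {v1}
  after a @ step 2: ∅  — Q cannot continue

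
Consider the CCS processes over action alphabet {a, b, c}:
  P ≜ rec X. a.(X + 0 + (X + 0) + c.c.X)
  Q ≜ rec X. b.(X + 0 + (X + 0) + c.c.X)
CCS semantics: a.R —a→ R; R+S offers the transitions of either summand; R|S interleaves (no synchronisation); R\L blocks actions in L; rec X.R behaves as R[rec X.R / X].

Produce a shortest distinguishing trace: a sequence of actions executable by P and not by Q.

a

LTS(P): 3 reachable states
  s0 = rec X. a.(X + 0 + (X + 0) + c.c.X) → ··a··> s1
  s1 = (rec X. a.(X + 0 + (X + 0) + c.c.X)) + 0 + ((rec X. a.(X + 0 + (X + 0) + c.c.X)) + 0) + c.c.(rec X. a.(X + 0 + (X + 0) + c.c.X)) → ··a··> s1, ··c··> s2
  s2 = c.(rec X. a.(X + 0 + (X + 0) + c.c.X)) → ··c··> s0
LTS(Q): 3 reachable states
  t0 = rec X. b.(X + 0 + (X + 0) + c.c.X) → ··b··> t1
  t1 = (rec X. b.(X + 0 + (X + 0) + c.c.X)) + 0 + ((rec X. b.(X + 0 + (X + 0) + c.c.X)) + 0) + c.c.(rec X. b.(X + 0 + (X + 0) + c.c.X)) → ··b··> t1, ··c··> t2
  t2 = c.(rec X. b.(X + 0 + (X + 0) + c.c.X)) → ··c··> t0
Trace ⟨a⟩ through P, begin at {s0}:
  [1] a ⇒ {s1}
  — P admits the full trace.
Trace ⟨a⟩ through Q, begin at {t0}:
  [1] a ⇒ ∅ (Q stuck)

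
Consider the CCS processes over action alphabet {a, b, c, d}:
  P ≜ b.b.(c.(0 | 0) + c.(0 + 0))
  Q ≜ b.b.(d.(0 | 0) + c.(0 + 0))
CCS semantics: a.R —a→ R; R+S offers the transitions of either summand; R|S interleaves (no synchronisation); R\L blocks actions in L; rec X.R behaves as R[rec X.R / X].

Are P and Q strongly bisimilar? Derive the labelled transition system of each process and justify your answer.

not bisimilar

LTS(P): 5 reachable states
  m0 = b.b.(c.(0 | 0) + c.(0 + 0)) | --b--▸ m1
  m1 = b.(c.(0 | 0) + c.(0 + 0)) | --b--▸ m2
  m2 = c.(0 | 0) + c.(0 + 0) | --c--▸ m3, --c--▸ m4
  m3 = 0 + 0 | ∅
  m4 = 0 | 0 | ∅
LTS(Q): 5 reachable states
  n0 = b.b.(d.(0 | 0) + c.(0 + 0)) | --b--▸ n1
  n1 = b.(d.(0 | 0) + c.(0 + 0)) | --b--▸ n2
  n2 = d.(0 | 0) + c.(0 + 0) | --c--▸ n3, --d--▸ n4
  n3 = 0 + 0 | ∅
  n4 = 0 | 0 | ∅
Partition-refinement fixed point:
  B0 = {m0}
  B1 = {m1}
  B2 = {m2}
  B3 = {m3, m4, n3, n4}
  B4 = {n0}
  B5 = {n1}
  B6 = {n2}
m0 ∈ B0, n0 ∈ B4 → different blocks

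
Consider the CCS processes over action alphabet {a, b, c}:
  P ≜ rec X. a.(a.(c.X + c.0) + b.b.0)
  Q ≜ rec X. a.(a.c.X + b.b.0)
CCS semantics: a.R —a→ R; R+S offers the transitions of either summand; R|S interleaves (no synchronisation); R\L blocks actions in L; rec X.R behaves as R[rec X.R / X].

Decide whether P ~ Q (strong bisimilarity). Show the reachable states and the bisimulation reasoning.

Reachable graph of P (5 states):
  m0 = rec X. a.(a.(c.X + c.0) + b.b.0) → =a=> m1
  m1 = a.(c.(rec X. a.(a.(c.X + c.0) + b.b.0)) + c.0) + b.b.0 → =a=> m2, =b=> m3
  m2 = c.(rec X. a.(a.(c.X + c.0) + b.b.0)) + c.0 → =c=> m0, =c=> m4
  m3 = b.0 → =b=> m4
  m4 = 0 → deadlocked
Reachable graph of Q (5 states):
  n0 = rec X. a.(a.c.X + b.b.0) → =a=> n1
  n1 = a.c.(rec X. a.(a.c.X + b.b.0)) + b.b.0 → =a=> n2, =b=> n3
  n2 = c.(rec X. a.(a.c.X + b.b.0)) → =c=> n0
  n3 = b.0 → =b=> n4
  n4 = 0 → deadlocked
Partition-refinement fixed point:
  B0 = {m0}
  B1 = {m1}
  B2 = {m2}
  B3 = {m4, n4}
  B4 = {m3, n3}
  B5 = {n0}
  B6 = {n1}
  B7 = {n2}
m0 ∈ B0, n0 ∈ B5 → different blocks

P ≁ Q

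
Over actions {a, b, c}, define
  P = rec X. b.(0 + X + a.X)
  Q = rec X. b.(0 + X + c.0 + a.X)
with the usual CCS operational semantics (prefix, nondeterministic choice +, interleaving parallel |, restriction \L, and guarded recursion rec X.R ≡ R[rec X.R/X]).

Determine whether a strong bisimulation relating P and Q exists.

not bisimilar

Reachable graph of P (2 states):
  s0 = rec X. b.(0 + X + a.X) ⊢ --b--▸ s1
  s1 = 0 + (rec X. b.(0 + X + a.X)) + a.(rec X. b.(0 + X + a.X)) ⊢ --a--▸ s0, --b--▸ s1
Reachable graph of Q (3 states):
  t0 = rec X. b.(0 + X + c.0 + a.X) ⊢ --b--▸ t1
  t1 = 0 + (rec X. b.(0 + X + c.0 + a.X)) + c.0 + a.(rec X. b.(0 + X + c.0 + a.X)) ⊢ --a--▸ t0, --b--▸ t1, --c--▸ t2
  t2 = 0 ⊢ stopped
Bisimilarity quotient blocks:
  B0 = {s0}
  B1 = {s1}
  B2 = {t0}
  B3 = {t1}
  B4 = {t2}
s0 ∈ B0, t0 ∈ B2 → different blocks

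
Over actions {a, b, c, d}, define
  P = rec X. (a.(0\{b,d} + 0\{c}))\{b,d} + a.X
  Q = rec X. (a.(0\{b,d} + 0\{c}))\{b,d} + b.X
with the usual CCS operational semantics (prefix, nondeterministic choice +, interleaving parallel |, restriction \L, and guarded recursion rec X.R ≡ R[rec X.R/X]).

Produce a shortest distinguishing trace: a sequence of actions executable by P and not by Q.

Reachable graph of P (2 states):
  m0 = rec X. (a.(0\{b,d} + 0\{c}))\{b,d} + a.X | ··a··> m0, ··a··> m1
  m1 = (0\{b,d} + 0\{c})\{b,d} | stopped
Reachable graph of Q (2 states):
  n0 = rec X. (a.(0\{b,d} + 0\{c}))\{b,d} + b.X | ··a··> n1, ··b··> n0
  n1 = (0\{b,d} + 0\{c})\{b,d} | stopped
Executing aa from P (initial set {m0}):
  [1] a ⇒ {m0, m1}
  [2] a ⇒ {m0, m1}
  P completes σ.
Executing aa from Q (initial set {n0}):
  [1] a ⇒ {n1}
  [2] a ⇒ no successor for Q

aa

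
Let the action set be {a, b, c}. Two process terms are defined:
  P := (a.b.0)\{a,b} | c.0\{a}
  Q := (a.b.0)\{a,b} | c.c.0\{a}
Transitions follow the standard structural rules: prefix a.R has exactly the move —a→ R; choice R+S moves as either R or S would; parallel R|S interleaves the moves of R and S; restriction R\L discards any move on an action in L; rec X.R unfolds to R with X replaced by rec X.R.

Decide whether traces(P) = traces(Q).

LTS(P): 2 reachable states
  s0 = (a.b.0)\{a,b} | c.0\{a} | -c-> s1
  s1 = (a.b.0)\{a,b} | 0\{a} | (no moves)
LTS(Q): 3 reachable states
  t0 = (a.b.0)\{a,b} | c.c.0\{a} | -c-> t1
  t1 = (a.b.0)\{a,b} | c.0\{a} | -c-> t2
  t2 = (a.b.0)\{a,b} | 0\{a} | (no moves)
Run σ = ⟨cc⟩ on Q: start {t0}
  step 1 (c): {t1}
  step 2 (c): {t2}
  Q completes σ.
Run σ = ⟨cc⟩ on P: start {s0}
  step 1 (c): {s1}
  step 2 (c): ∅  — P cannot continue

traces(P) ≠ traces(Q) — witness ⟨cc⟩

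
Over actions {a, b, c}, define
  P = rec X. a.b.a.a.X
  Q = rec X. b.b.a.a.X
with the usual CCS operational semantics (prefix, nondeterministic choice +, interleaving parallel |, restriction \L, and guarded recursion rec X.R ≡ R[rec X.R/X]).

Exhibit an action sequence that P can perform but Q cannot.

P's transition system — 4 states:
  p0 = rec X. a.b.a.a.X has moves --a--▸ p1
  p1 = b.a.a.(rec X. a.b.a.a.X) has moves --b--▸ p2
  p2 = a.a.(rec X. a.b.a.a.X) has moves --a--▸ p3
  p3 = a.(rec X. a.b.a.a.X) has moves --a--▸ p0
Q's transition system — 4 states:
  q0 = rec X. b.b.a.a.X has moves --b--▸ q1
  q1 = b.a.a.(rec X. b.b.a.a.X) has moves --b--▸ q2
  q2 = a.a.(rec X. b.b.a.a.X) has moves --a--▸ q3
  q3 = a.(rec X. b.b.a.a.X) has moves --a--▸ q0
Run σ = ⟨a⟩ on P: start {p0}
  [1] a ⇒ {p1}
  — P admits the full trace.
Run σ = ⟨a⟩ on Q: start {q0}
  [1] a ⇒ no successor for Q

a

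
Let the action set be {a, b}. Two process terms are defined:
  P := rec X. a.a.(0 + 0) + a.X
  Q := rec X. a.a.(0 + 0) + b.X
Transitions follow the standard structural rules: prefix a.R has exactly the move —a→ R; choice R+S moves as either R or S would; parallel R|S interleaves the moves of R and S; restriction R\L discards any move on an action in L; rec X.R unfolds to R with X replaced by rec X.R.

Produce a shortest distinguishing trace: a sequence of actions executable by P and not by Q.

P's transition system — 3 states:
  u0 = rec X. a.a.(0 + 0) + a.X :: --a--▸ u0, --a--▸ u1
  u1 = a.(0 + 0) :: --a--▸ u2
  u2 = 0 + 0 :: (no moves)
Q's transition system — 3 states:
  v0 = rec X. a.a.(0 + 0) + b.X :: --a--▸ v1, --b--▸ v0
  v1 = a.(0 + 0) :: --a--▸ v2
  v2 = 0 + 0 :: (no moves)
Executing aaa from P (initial set {u0}):
  after a @ step 1: {u0, u1}
  after a @ step 2: {u0, u1, u2}
  after a @ step 3: {u0, u1, u2}
  ✓ P
Executing aaa from Q (initial set {v0}):
  after a @ step 1: {v1}
  after a @ step 2: {v2}
  after a @ step 3: no successor for Q

aaa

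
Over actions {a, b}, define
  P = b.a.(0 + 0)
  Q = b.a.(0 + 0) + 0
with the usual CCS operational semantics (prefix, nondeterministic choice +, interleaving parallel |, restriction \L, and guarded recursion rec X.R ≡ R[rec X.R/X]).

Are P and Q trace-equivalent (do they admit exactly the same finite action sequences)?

LTS(P): 3 reachable states
  m0 = b.a.(0 + 0) ⊢ —b→ m1
  m1 = a.(0 + 0) ⊢ —a→ m2
  m2 = 0 + 0 ⊢ ·
LTS(Q): 3 reachable states
  n0 = b.a.(0 + 0) + 0 ⊢ —b→ n1
  n1 = a.(0 + 0) ⊢ —a→ n2
  n2 = 0 + 0 ⊢ ·
Bisimilarity quotient blocks:
  B0 = {m0, n0}
  B1 = {m1, n1}
  B2 = {m2, n2}
m0 ∈ B0, n0 ∈ B0 → same block
Bisimilar ⇒ trace-equivalent.

YES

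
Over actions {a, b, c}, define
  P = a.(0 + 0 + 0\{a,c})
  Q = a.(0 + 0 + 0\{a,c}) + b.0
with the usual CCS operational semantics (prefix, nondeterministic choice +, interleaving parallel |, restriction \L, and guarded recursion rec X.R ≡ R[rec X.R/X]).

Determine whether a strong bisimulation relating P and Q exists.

not bisimilar

LTS(P): 2 reachable states
  u0 = a.(0 + 0 + 0\{a,c}) | --a--▸ u1
  u1 = 0 + 0 + 0\{a,c} | ·
LTS(Q): 3 reachable states
  v0 = a.(0 + 0 + 0\{a,c}) + b.0 | --a--▸ v1, --b--▸ v2
  v1 = 0 + 0 + 0\{a,c} | ·
  v2 = 0 | ·
Partition-refinement fixed point:
  B0 = {u0}
  B1 = {u1, v1, v2}
  B2 = {v0}
u0 ∈ B0, v0 ∈ B2 → different blocks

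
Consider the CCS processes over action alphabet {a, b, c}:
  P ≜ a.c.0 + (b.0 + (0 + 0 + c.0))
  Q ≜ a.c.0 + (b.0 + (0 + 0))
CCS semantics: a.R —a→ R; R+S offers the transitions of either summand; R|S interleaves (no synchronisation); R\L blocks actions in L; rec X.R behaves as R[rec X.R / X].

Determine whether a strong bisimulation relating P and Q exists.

LTS(P): 3 reachable states
  m0 = a.c.0 + (b.0 + (0 + 0 + c.0)) → ··a··> m1, ··b··> m2, ··c··> m2
  m1 = c.0 → ··c··> m2
  m2 = 0 → deadlocked
LTS(Q): 3 reachable states
  n0 = a.c.0 + (b.0 + (0 + 0)) → ··a··> n1, ··b··> n2
  n1 = c.0 → ··c··> n2
  n2 = 0 → deadlocked
Partition-refinement fixed point:
  B0 = {m0}
  B1 = {m2, n2}
  B2 = {m1, n1}
  B3 = {n0}
m0 ∈ B0, n0 ∈ B3 → different blocks

not bisimilar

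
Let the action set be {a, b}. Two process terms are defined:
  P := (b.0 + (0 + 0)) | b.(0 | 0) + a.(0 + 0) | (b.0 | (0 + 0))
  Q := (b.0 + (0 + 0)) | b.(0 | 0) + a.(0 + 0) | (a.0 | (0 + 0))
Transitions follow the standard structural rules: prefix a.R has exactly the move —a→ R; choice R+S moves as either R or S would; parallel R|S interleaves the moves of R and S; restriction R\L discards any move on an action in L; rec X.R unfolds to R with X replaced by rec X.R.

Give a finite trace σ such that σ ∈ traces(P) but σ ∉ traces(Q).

LTS(P): 7 reachable states
  u0 = (b.0 + (0 + 0)) | b.(0 | 0) + a.(0 + 0) | (b.0 | (0 + 0)) :: —a→ u1, —b→ u2, —b→ u3, —b→ u4
  u1 = (0 + 0) | (b.0 | (0 + 0)) :: —b→ u5
  u2 = (b.0 + (0 + 0)) | (0 | 0) :: —b→ u6
  u3 = 0 | b.(0 | 0) :: —b→ u6
  u4 = a.(0 + 0) | (0 | (0 + 0)) :: —a→ u5
  u5 = (0 + 0) | (0 | (0 + 0)) :: ∅
  u6 = 0 | (0 | 0) :: ∅
LTS(Q): 7 reachable states
  v0 = (b.0 + (0 + 0)) | b.(0 | 0) + a.(0 + 0) | (a.0 | (0 + 0)) :: —a→ v1, —a→ v2, —b→ v3, —b→ v4
  v1 = (0 + 0) | (a.0 | (0 + 0)) :: —a→ v5
  v2 = a.(0 + 0) | (0 | (0 + 0)) :: —a→ v5
  v3 = (b.0 + (0 + 0)) | (0 | 0) :: —b→ v6
  v4 = 0 | b.(0 | 0) :: —b→ v6
  v5 = (0 + 0) | (0 | (0 + 0)) :: ∅
  v6 = 0 | (0 | 0) :: ∅
Run σ = ⟨ab⟩ on P: start {u0}
  after a @ step 1: {u1}
  after b @ step 2: {u5}
  P completes σ.
Run σ = ⟨ab⟩ on Q: start {v0}
  after a @ step 1: {v1, v2}
  after b @ step 2: ∅  — Q cannot continue

ab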